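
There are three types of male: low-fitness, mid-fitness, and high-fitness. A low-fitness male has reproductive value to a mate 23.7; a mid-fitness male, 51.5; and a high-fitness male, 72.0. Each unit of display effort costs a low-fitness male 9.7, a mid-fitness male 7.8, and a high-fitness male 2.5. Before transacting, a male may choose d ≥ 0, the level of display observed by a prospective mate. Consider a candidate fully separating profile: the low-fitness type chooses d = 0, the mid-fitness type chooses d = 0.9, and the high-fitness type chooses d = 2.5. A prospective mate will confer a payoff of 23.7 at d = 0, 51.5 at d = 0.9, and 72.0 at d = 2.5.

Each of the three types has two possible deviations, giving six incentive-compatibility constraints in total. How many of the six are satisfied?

High-fitness (own payoff 72.0 − 2.5×2.5 = 65.75): to d=0 gives 23.7 → no gain ✓; to d=0.9 gives 51.5 − 2.5×0.9 = 49.25 → no gain ✓.
Low-fitness (own payoff 23.7): to d=0.9 gives 51.5 − 9.7×0.9 = 42.77 → profitable ✗; to d=2.5 gives 72.0 − 9.7×2.5 = 47.75 → profitable ✗.
Mid-fitness (own payoff 51.5 − 7.8×0.9 = 44.48): to d=0 gives 23.7 → no gain ✓; to d=2.5 gives 72.0 − 7.8×2.5 = 52.5 → profitable ✗.
3 of the 6 constraints hold; not an equilibrium.

3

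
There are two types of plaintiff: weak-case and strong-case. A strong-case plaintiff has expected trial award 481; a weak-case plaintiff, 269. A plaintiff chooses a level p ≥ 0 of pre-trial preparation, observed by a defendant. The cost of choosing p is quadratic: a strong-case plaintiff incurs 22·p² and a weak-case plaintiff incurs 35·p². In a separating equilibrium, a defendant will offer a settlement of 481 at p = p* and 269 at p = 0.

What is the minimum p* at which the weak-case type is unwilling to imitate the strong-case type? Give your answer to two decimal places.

2.46

The weak-case type at p = 0 receives 269; imitating at p* yields 481 − 35·p*².
Indifference: 269 = 481 − 35·p*², so p*² = (481 − 269) / 35 ≈ 6.0571.
p* = √6.0571 ≈ 2.46.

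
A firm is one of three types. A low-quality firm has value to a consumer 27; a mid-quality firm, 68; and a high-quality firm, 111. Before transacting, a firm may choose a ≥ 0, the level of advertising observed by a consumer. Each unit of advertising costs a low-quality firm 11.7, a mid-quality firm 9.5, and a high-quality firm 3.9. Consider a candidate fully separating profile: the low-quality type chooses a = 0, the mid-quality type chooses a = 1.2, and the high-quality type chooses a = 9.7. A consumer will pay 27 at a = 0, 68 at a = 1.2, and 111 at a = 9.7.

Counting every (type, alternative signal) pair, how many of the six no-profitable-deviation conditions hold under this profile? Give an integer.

Low-quality (own payoff 27): to a=1.2 gives 68 − 11.7×1.2 = 53.96 → profitable ✗; to a=9.7 gives 111 − 11.7×9.7 = -2.49 → no gain ✓.
Mid-quality (own payoff 68 − 9.5×1.2 = 56.6): to a=0 gives 27 → no gain ✓; to a=9.7 gives 111 − 9.5×9.7 = 18.85 → no gain ✓.
High-quality (own payoff 111 − 3.9×9.7 = 73.17): to a=0 gives 27 → no gain ✓; to a=1.2 gives 68 − 3.9×1.2 = 63.32 → no gain ✓.
5 of the 6 constraints hold; not an equilibrium.

5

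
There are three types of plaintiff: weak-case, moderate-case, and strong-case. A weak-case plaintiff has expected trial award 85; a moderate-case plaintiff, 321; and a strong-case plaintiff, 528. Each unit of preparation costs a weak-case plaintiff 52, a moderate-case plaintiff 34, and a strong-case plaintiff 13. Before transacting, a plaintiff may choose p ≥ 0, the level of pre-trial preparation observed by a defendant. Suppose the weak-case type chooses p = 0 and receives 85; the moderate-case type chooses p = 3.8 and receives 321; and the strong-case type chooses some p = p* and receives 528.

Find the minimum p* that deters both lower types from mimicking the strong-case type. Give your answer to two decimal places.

Moderate-case type (on-path payoff 321 − 34×3.8 = 191.8) won't mimic when 191.8 ≥ 528 − 34·p*, i.e. p* ≥ 9.89.
Weak-case type (on-path payoff 85) won't mimic when 85 ≥ 528 − 52·p*, i.e. p* ≥ 8.52.
Both must hold, so p* = max(8.52, 9.89) = 9.89. The moderate-case type's constraint binds.

9.89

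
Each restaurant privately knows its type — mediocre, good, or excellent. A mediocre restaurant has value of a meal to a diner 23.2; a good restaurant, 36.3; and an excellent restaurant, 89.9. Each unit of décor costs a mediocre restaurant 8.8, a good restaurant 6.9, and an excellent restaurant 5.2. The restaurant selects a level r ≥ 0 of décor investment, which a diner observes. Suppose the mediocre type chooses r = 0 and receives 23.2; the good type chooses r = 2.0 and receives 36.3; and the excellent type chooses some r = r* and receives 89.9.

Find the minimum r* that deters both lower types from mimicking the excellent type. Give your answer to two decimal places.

Mediocre type (on-path payoff 23.2) won't mimic when 23.2 ≥ 89.9 − 8.8·r*, i.e. r* ≥ 7.58.
Good type (on-path payoff 36.3 − 6.9×2.0 = 22.5) won't mimic when 22.5 ≥ 89.9 − 6.9·r*, i.e. r* ≥ 9.77.
Both must hold, so r* = max(7.58, 9.77) = 9.77. The good type's constraint binds.

9.77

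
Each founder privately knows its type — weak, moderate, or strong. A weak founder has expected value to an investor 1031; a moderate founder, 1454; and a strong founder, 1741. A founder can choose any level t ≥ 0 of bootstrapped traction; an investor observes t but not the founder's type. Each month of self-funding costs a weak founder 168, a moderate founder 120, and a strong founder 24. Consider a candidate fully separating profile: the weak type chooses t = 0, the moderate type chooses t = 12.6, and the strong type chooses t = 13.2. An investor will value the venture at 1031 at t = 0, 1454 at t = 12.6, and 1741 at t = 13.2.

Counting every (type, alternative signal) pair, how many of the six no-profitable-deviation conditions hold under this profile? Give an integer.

4

Weak (own payoff 1031): to t=12.6 gives 1454 − 168×12.6 = -662.8 → no gain ✓; to t=13.2 gives 1741 − 168×13.2 = -476.6 → no gain ✓.
Moderate (own payoff 1454 − 120×12.6 = -58): to t=0 gives 1031 → profitable ✗; to t=13.2 gives 1741 − 120×13.2 = 157 → profitable ✗.
Strong (own payoff 1741 − 24×13.2 = 1424.2): to t=0 gives 1031 → no gain ✓; to t=12.6 gives 1454 − 24×12.6 = 1151.6 → no gain ✓.
4 of the 6 constraints hold; not an equilibrium.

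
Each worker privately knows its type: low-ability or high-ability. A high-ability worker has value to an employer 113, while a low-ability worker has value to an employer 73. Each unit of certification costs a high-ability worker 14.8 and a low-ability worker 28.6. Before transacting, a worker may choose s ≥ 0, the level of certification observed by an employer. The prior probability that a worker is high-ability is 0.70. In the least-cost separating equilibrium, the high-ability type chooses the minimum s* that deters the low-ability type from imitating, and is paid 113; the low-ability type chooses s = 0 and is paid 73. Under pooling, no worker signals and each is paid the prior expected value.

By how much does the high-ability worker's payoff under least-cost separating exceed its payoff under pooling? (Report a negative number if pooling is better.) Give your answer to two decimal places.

-8.70

Least-cost separating signal: s* solves 73 = 113 − 28.6·s*, so s* = (113 − 73)/28.6 ≈ 1.3986.
High-ability type's separating payoff: 113 − 14.8 × s* = 113 − 14.8 × (113 − 73)/28.6 = 113 − 592/28.6 ≈ 92.3007.
Pooling payoff: 0.70 × 113 + 0.30 × 73 = 101.
Difference: 92.3007 − 101 = -8.6993, i.e. -8.70 to two decimal places.
The high-ability type would prefer the pooling outcome.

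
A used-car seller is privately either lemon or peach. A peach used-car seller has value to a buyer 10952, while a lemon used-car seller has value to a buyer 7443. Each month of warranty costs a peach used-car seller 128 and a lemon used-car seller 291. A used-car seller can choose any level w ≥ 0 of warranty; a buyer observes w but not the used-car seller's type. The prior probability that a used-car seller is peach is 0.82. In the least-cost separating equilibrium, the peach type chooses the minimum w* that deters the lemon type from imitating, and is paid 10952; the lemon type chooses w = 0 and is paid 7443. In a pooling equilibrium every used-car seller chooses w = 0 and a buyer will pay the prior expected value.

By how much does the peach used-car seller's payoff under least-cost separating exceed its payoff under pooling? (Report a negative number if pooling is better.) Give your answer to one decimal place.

Least-cost separating signal: w* solves 7443 = 10952 − 291·w*, so w* = (10952 − 7443)/291 ≈ 12.0584.
Peach type's separating payoff: 10952 − 128 × w* = 10952 − 128 × (10952 − 7443)/291 = 10952 − 449152/291 ≈ 9408.522.
Pooling payoff: 0.82 × 10952 + 0.18 × 7443 = 10320.38.
Difference: 9408.522 − 10320.38 = -911.858, i.e. -911.9 to one decimal place.
The peach type would prefer the pooling outcome.

-911.9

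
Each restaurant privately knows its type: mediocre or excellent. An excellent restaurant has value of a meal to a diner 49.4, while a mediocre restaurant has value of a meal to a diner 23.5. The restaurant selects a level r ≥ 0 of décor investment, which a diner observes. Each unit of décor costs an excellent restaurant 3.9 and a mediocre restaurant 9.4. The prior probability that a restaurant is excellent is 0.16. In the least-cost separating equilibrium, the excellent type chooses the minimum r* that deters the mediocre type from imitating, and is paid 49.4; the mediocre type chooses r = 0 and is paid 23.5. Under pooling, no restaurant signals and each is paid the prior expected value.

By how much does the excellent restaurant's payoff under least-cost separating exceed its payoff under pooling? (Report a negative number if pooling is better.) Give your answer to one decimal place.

Least-cost separating signal: r* solves 23.5 = 49.4 − 9.4·r*, so r* = (49.4 − 23.5)/9.4 ≈ 2.7553.
Excellent type's separating payoff: 49.4 − 3.9 × r* = 49.4 − 3.9 × (49.4 − 23.5)/9.4 = 49.4 − 101.01/9.4 ≈ 38.654.
Pooling payoff: 0.16 × 49.4 + 0.84 × 23.5 = 27.644.
Difference: 38.654 − 27.644 = 11.01, i.e. 11.0 to one decimal place.
The excellent type prefers to separate.

11.0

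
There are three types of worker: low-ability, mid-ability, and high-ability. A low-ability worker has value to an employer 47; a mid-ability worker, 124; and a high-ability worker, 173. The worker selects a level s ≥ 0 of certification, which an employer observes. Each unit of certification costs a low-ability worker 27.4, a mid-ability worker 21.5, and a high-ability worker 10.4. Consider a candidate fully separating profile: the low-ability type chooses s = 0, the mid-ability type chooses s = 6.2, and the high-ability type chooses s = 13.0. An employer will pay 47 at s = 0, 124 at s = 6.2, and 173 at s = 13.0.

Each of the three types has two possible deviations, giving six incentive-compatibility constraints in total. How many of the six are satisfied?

3

Low-ability (own payoff 47): to s=6.2 gives 124 − 27.4×6.2 = -45.88 → no gain ✓; to s=13.0 gives 173 − 27.4×13.0 = -183.2 → no gain ✓.
High-ability (own payoff 173 − 10.4×13.0 = 37.8): to s=0 gives 47 → profitable ✗; to s=6.2 gives 124 − 10.4×6.2 = 59.52 → profitable ✗.
Mid-ability (own payoff 124 − 21.5×6.2 = -9.3): to s=0 gives 47 → profitable ✗; to s=13.0 gives 173 − 21.5×13.0 = -106.5 → no gain ✓.
3 of the 6 constraints hold; not an equilibrium.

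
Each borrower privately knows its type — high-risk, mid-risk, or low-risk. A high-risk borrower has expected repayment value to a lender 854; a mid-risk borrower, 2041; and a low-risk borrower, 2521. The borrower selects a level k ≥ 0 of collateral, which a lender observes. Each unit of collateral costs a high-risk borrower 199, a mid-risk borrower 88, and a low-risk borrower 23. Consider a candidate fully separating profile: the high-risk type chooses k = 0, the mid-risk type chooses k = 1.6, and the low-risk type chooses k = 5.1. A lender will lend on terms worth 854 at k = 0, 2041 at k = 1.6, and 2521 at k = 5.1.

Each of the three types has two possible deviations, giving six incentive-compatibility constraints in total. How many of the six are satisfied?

3

High-risk (own payoff 854): to k=1.6 gives 2041 − 199×1.6 = 1722.6 → profitable ✗; to k=5.1 gives 2521 − 199×5.1 = 1506.1 → profitable ✗.
Mid-risk (own payoff 2041 − 88×1.6 = 1900.2): to k=0 gives 854 → no gain ✓; to k=5.1 gives 2521 − 88×5.1 = 2072.2 → profitable ✗.
Low-risk (own payoff 2521 − 23×5.1 = 2403.7): to k=0 gives 854 → no gain ✓; to k=1.6 gives 2041 − 23×1.6 = 2004.2 → no gain ✓.
3 of the 6 constraints hold; not an equilibrium.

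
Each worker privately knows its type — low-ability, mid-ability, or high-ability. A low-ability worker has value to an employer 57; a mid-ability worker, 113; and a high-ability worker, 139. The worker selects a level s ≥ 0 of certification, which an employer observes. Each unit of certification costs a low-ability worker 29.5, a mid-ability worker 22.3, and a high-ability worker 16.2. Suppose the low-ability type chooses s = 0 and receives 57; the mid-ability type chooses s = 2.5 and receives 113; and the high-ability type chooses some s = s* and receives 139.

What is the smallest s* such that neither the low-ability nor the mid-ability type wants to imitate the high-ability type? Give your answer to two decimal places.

3.67

Low-ability type (on-path payoff 57) won't mimic when 57 ≥ 139 − 29.5·s*, i.e. s* ≥ 2.78.
Mid-ability type (on-path payoff 113 − 22.3×2.5 = 57.25) won't mimic when 57.25 ≥ 139 − 22.3·s*, i.e. s* ≥ 3.67.
Both must hold, so s* = max(2.78, 3.67) = 3.67. The mid-ability type's constraint binds.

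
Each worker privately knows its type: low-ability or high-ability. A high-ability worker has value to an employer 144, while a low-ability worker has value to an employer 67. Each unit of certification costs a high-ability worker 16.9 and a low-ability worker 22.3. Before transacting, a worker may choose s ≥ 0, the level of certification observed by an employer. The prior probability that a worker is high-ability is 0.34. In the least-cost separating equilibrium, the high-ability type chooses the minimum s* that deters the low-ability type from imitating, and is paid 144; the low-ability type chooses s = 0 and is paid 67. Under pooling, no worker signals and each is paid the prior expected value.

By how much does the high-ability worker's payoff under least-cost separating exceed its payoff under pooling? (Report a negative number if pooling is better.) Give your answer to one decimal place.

-7.5

Least-cost separating signal: s* solves 67 = 144 − 22.3·s*, so s* = (144 − 67)/22.3 ≈ 3.4529.
High-ability type's separating payoff: 144 − 16.9 × s* = 144 − 16.9 × (144 − 67)/22.3 = 144 − 1301.3/22.3 ≈ 85.646.
Pooling payoff: 0.34 × 144 + 0.66 × 67 = 93.18.
Difference: 85.646 − 93.18 = -7.534, i.e. -7.5 to one decimal place.
The high-ability type would prefer the pooling outcome.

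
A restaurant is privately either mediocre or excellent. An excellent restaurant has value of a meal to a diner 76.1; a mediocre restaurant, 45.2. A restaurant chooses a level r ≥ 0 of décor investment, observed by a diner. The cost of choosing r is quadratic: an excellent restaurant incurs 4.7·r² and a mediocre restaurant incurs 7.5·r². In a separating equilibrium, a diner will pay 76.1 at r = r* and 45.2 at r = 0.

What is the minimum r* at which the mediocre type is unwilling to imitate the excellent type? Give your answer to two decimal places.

2.03

The mediocre type at r = 0 receives 45.2; imitating at r* yields 76.1 − 7.5·r*².
Indifference: 45.2 = 76.1 − 7.5·r*², so r*² = (76.1 − 45.2) / 7.5 = 4.12.
r* = √4.12 ≈ 2.03.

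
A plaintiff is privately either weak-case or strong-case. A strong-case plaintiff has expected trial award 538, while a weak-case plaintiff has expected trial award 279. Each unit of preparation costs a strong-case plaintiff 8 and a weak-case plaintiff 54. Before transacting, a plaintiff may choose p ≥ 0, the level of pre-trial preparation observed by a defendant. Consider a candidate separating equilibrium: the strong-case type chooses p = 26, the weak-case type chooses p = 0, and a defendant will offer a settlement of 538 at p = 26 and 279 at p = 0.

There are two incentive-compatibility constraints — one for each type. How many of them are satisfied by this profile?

2

Weak-case type: stay at 0 → 279; mimic → 538 − 54 × 26 = -866. IC holds (279 ≥ -866).
Strong-case type: signal → 538 − 8 × 26 = 330; deviate to 0 → 279. IC holds (330 ≥ 279).
2 of 2 constraints hold, so this is a separating equilibrium.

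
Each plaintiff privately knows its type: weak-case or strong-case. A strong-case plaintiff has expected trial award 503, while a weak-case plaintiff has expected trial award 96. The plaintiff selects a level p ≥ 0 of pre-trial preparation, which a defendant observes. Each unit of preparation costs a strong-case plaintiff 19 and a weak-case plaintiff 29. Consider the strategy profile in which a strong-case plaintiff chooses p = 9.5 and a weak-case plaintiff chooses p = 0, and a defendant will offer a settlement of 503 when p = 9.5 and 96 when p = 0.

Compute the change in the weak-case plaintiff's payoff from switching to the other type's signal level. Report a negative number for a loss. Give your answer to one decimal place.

131.5

Playing p = 0 the weak-case plaintiff receives 96.
Deviating to p = 9.5 brings payment 503 at cost 29 × 9.5 = 275.5, netting 227.5.
Gain from deviating: 227.5 − 96 = 131.5.
The gain is positive, so the weak-case type's incentive-compatibility constraint is violated — this profile is not a separating equilibrium.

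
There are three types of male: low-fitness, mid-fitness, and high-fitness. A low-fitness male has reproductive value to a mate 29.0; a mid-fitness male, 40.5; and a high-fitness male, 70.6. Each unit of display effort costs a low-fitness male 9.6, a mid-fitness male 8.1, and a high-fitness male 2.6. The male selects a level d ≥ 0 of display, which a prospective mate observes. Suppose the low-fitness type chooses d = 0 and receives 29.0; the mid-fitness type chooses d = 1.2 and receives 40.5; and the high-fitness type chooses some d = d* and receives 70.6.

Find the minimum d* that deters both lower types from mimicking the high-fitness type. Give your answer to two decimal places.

Low-fitness type (on-path payoff 29.0) won't mimic when 29.0 ≥ 70.6 − 9.6·d*, i.e. d* ≥ 4.33.
Mid-fitness type (on-path payoff 40.5 − 8.1×1.2 = 30.78) won't mimic when 30.78 ≥ 70.6 − 8.1·d*, i.e. d* ≥ 4.92.
Both must hold, so d* = max(4.33, 4.92) = 4.92. The mid-fitness type's constraint binds.

4.92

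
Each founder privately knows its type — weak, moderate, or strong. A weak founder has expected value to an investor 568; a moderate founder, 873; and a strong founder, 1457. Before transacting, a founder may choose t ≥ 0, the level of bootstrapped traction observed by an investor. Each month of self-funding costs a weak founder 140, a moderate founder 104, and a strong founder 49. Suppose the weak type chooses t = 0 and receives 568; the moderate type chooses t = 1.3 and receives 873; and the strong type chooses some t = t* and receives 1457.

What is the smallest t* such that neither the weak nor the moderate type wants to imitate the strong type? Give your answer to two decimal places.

Moderate type (on-path payoff 873 − 104×1.3 = 737.8) won't mimic when 737.8 ≥ 1457 − 104·t*, i.e. t* ≥ 6.92.
Weak type (on-path payoff 568) won't mimic when 568 ≥ 1457 − 140·t*, i.e. t* ≥ 6.35.
Both must hold, so t* = max(6.35, 6.92) = 6.92. The moderate type's constraint binds.

6.92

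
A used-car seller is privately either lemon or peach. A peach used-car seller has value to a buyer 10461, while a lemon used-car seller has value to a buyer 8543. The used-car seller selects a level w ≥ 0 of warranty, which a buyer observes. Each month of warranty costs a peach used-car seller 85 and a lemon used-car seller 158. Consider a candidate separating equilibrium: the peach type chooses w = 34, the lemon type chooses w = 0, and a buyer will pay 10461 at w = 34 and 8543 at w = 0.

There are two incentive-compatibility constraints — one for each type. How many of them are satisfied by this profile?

Peach type: signal → 10461 − 85 × 34 = 7571; deviate to 0 → 8543. IC fails (7571 < 8543).
Lemon type: stay at 0 → 8543; mimic → 10461 − 158 × 34 = 5089. IC holds (8543 ≥ 5089).
1 of 2 constraints hold, so this profile is not an equilibrium.

1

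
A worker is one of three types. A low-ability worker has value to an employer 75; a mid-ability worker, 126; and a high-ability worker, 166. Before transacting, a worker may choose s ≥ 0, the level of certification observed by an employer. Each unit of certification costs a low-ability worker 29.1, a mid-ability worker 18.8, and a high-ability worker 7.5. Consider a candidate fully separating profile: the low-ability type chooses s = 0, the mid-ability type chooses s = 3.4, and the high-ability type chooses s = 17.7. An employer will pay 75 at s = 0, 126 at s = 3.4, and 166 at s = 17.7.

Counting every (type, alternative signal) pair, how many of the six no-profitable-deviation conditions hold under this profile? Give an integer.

High-ability (own payoff 166 − 7.5×17.7 = 33.25): to s=0 gives 75 → profitable ✗; to s=3.4 gives 126 − 7.5×3.4 = 100.5 → profitable ✗.
Low-ability (own payoff 75): to s=3.4 gives 126 − 29.1×3.4 = 27.06 → no gain ✓; to s=17.7 gives 166 − 29.1×17.7 = -349.07 → no gain ✓.
Mid-ability (own payoff 126 − 18.8×3.4 = 62.08): to s=0 gives 75 → profitable ✗; to s=17.7 gives 166 − 18.8×17.7 = -166.76 → no gain ✓.
3 of the 6 constraints hold; not an equilibrium.

3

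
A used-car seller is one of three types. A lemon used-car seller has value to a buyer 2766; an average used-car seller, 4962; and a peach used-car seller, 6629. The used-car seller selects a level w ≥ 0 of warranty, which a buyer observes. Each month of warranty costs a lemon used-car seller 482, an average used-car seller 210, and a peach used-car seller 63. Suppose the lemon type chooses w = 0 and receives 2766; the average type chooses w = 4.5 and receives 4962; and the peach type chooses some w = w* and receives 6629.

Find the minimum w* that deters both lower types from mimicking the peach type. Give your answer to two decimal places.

12.44

Lemon type (on-path payoff 2766) won't mimic when 2766 ≥ 6629 − 482·w*, i.e. w* ≥ 8.01.
Average type (on-path payoff 4962 − 210×4.5 = 4017) won't mimic when 4017 ≥ 6629 − 210·w*, i.e. w* ≥ 12.44.
Both must hold, so w* = max(8.01, 12.44) = 12.44. The average type's constraint binds.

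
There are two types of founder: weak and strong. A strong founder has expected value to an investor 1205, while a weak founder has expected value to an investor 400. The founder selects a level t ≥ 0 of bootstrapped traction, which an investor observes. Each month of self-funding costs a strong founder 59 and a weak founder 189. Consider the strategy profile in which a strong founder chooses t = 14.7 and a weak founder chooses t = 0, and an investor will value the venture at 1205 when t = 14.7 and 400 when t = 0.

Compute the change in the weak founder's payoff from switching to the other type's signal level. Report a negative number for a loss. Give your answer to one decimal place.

Playing t = 0 the weak founder receives 400.
Deviating to t = 14.7 brings payment 1205 at cost 189 × 14.7 = 2778.3, netting -1573.3.
Gain from deviating: -1573.3 − 400 = -1973.3.
The gain is negative, so the weak type's incentive-compatibility constraint is satisfied.

-1973.3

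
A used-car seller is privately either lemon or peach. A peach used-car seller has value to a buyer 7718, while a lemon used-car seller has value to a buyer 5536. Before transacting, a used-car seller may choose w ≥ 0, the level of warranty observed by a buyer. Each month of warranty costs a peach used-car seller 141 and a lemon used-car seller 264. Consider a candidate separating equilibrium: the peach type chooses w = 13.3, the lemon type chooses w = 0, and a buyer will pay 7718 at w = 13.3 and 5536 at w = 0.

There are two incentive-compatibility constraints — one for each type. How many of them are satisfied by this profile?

Peach type: signal → 7718 − 141 × 13.3 = 5842.7; deviate to 0 → 5536. IC holds (5842.7 ≥ 5536).
Lemon type: stay at 0 → 5536; mimic → 7718 − 264 × 13.3 = 4206.8. IC holds (5536 ≥ 4206.8).
2 of 2 constraints hold, so this is a separating equilibrium.

2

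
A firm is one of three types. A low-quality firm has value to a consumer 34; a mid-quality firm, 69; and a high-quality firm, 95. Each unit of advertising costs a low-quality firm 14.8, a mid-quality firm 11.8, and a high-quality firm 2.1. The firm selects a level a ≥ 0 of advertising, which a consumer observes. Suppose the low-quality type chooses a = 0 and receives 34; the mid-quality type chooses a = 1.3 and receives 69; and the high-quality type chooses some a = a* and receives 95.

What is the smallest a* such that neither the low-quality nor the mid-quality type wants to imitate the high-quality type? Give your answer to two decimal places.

Low-quality type (on-path payoff 34) won't mimic when 34 ≥ 95 − 14.8·a*, i.e. a* ≥ 4.12.
Mid-quality type (on-path payoff 69 − 11.8×1.3 = 53.66) won't mimic when 53.66 ≥ 95 − 11.8·a*, i.e. a* ≥ 3.50.
Both must hold, so a* = max(4.12, 3.50) = 4.12. The low-quality type's constraint binds.

4.12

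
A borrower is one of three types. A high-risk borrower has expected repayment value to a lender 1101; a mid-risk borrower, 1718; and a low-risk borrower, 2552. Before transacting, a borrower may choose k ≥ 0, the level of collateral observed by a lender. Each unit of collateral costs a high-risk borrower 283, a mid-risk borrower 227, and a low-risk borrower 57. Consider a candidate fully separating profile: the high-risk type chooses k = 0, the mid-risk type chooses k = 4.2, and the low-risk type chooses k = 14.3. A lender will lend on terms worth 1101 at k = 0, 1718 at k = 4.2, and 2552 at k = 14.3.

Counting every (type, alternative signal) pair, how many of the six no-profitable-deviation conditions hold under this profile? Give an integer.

5

Mid-risk (own payoff 1718 − 227×4.2 = 764.6): to k=0 gives 1101 → profitable ✗; to k=14.3 gives 2552 − 227×14.3 = -694.1 → no gain ✓.
Low-risk (own payoff 2552 − 57×14.3 = 1736.9): to k=0 gives 1101 → no gain ✓; to k=4.2 gives 1718 − 57×4.2 = 1478.6 → no gain ✓.
High-risk (own payoff 1101): to k=4.2 gives 1718 − 283×4.2 = 529.4 → no gain ✓; to k=14.3 gives 2552 − 283×14.3 = -1494.9 → no gain ✓.
5 of the 6 constraints hold; not an equilibrium.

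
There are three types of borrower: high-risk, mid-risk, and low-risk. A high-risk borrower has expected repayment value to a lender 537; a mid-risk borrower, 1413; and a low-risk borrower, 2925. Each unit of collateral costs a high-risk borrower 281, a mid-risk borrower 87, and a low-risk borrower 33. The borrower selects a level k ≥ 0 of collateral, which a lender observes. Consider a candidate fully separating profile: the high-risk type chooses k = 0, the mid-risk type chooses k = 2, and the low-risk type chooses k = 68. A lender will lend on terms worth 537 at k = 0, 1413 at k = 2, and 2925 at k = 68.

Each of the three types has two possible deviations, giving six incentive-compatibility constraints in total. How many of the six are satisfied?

Low-risk (own payoff 2925 − 33×68 = 681): to k=0 gives 537 → no gain ✓; to k=2 gives 1413 − 33×2 = 1347 → profitable ✗.
High-risk (own payoff 537): to k=2 gives 1413 − 281×2 = 851 → profitable ✗; to k=68 gives 2925 − 281×68 = -16183 → no gain ✓.
Mid-risk (own payoff 1413 − 87×2 = 1239): to k=0 gives 537 → no gain ✓; to k=68 gives 2925 − 87×68 = -2991 → no gain ✓.
4 of the 6 constraints hold; not an equilibrium.

4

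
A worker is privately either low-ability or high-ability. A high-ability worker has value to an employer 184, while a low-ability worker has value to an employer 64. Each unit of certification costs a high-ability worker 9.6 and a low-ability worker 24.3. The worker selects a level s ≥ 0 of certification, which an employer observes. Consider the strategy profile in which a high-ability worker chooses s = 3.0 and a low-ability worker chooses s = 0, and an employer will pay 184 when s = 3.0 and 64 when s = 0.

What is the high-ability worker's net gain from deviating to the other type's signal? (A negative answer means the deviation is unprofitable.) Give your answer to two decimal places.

-91.20

Playing s = 3.0 the high-ability worker receives 184 − 9.6 × 3.0 = 155.2.
Deviating to s = 0 yields 64 instead.
Gain from deviating: 64 − 155.2 = -91.20.
The gain is negative, so the high-ability type's incentive-compatibility constraint is satisfied.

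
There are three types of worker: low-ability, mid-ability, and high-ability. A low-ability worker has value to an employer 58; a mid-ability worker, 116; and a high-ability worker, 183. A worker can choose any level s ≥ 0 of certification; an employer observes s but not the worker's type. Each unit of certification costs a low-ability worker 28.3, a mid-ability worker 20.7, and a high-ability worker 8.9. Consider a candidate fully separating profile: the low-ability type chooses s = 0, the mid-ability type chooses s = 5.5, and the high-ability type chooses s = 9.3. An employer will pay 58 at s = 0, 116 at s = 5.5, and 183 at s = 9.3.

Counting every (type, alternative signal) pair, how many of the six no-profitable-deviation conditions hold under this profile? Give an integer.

High-ability (own payoff 183 − 8.9×9.3 = 100.23): to s=0 gives 58 → no gain ✓; to s=5.5 gives 116 − 8.9×5.5 = 67.05 → no gain ✓.
Low-ability (own payoff 58): to s=5.5 gives 116 − 28.3×5.5 = -39.65 → no gain ✓; to s=9.3 gives 183 − 28.3×9.3 = -80.19 → no gain ✓.
Mid-ability (own payoff 116 − 20.7×5.5 = 2.15): to s=0 gives 58 → profitable ✗; to s=9.3 gives 183 − 20.7×9.3 = -9.51 → no gain ✓.
5 of the 6 constraints hold; not an equilibrium.

5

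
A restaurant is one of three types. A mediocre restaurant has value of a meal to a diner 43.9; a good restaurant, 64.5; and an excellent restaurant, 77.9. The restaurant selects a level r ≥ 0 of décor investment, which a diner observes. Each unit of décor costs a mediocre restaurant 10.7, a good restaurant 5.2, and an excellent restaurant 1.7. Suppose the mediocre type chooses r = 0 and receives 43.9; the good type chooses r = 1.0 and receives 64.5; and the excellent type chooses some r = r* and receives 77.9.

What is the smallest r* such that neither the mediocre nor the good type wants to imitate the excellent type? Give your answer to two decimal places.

3.58

Good type (on-path payoff 64.5 − 5.2×1.0 = 59.3) won't mimic when 59.3 ≥ 77.9 − 5.2·r*, i.e. r* ≥ 3.58.
Mediocre type (on-path payoff 43.9) won't mimic when 43.9 ≥ 77.9 − 10.7·r*, i.e. r* ≥ 3.18.
Both must hold, so r* = max(3.18, 3.58) = 3.58. The good type's constraint binds.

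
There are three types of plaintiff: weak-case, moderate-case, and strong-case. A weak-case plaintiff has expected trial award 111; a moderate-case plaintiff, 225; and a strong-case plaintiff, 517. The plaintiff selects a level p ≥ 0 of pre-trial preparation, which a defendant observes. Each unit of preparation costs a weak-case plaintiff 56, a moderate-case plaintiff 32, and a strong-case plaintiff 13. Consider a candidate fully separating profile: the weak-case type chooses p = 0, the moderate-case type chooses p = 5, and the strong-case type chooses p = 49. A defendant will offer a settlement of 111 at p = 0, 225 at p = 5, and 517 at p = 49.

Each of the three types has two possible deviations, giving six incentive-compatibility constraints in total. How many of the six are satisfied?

3

Weak-case (own payoff 111): to p=5 gives 225 − 56×5 = -55 → no gain ✓; to p=49 gives 517 − 56×49 = -2227 → no gain ✓.
Strong-case (own payoff 517 − 13×49 = -120): to p=0 gives 111 → profitable ✗; to p=5 gives 225 − 13×5 = 160 → profitable ✗.
Moderate-case (own payoff 225 − 32×5 = 65): to p=0 gives 111 → profitable ✗; to p=49 gives 517 − 32×49 = -1051 → no gain ✓.
3 of the 6 constraints hold; not an equilibrium.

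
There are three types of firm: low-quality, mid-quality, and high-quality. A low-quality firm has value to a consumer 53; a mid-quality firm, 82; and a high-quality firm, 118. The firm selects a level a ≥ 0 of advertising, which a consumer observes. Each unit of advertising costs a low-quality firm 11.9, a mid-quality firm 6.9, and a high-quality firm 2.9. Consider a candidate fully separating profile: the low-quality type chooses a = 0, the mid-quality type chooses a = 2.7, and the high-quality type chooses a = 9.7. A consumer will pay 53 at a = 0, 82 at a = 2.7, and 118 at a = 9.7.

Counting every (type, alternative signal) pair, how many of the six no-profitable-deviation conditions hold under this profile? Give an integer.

6

High-quality (own payoff 118 − 2.9×9.7 = 89.87): to a=0 gives 53 → no gain ✓; to a=2.7 gives 82 − 2.9×2.7 = 74.17 → no gain ✓.
Mid-quality (own payoff 82 − 6.9×2.7 = 63.37): to a=0 gives 53 → no gain ✓; to a=9.7 gives 118 − 6.9×9.7 = 51.07 → no gain ✓.
Low-quality (own payoff 53): to a=2.7 gives 82 − 11.9×2.7 = 49.87 → no gain ✓; to a=9.7 gives 118 − 11.9×9.7 = 2.57 → no gain ✓.
6 of the 6 constraints hold; this profile is a separating equilibrium.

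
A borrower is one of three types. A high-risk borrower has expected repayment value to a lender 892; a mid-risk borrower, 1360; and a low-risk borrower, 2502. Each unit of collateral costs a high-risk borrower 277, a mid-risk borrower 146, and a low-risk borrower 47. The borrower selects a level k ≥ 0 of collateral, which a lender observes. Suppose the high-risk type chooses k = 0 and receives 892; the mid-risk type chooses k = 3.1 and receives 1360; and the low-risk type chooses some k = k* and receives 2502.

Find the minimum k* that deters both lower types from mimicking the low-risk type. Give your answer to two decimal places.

10.92

High-risk type (on-path payoff 892) won't mimic when 892 ≥ 2502 − 277·k*, i.e. k* ≥ 5.81.
Mid-risk type (on-path payoff 1360 − 146×3.1 = 907.4) won't mimic when 907.4 ≥ 2502 − 146·k*, i.e. k* ≥ 10.92.
Both must hold, so k* = max(5.81, 10.92) = 10.92. The mid-risk type's constraint binds.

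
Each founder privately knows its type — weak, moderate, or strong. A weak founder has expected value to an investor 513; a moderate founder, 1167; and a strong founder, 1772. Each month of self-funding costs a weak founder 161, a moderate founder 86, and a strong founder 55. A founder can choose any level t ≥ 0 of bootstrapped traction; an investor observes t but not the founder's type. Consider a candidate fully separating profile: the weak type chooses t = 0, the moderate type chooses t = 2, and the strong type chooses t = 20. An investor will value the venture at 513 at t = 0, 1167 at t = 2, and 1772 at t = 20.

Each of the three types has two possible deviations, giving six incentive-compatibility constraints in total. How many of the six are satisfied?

Weak (own payoff 513): to t=2 gives 1167 − 161×2 = 845 → profitable ✗; to t=20 gives 1772 − 161×20 = -1448 → no gain ✓.
Strong (own payoff 1772 − 55×20 = 672): to t=0 gives 513 → no gain ✓; to t=2 gives 1167 − 55×2 = 1057 → profitable ✗.
Moderate (own payoff 1167 − 86×2 = 995): to t=0 gives 513 → no gain ✓; to t=20 gives 1772 − 86×20 = 52 → no gain ✓.
4 of the 6 constraints hold; not an equilibrium.

4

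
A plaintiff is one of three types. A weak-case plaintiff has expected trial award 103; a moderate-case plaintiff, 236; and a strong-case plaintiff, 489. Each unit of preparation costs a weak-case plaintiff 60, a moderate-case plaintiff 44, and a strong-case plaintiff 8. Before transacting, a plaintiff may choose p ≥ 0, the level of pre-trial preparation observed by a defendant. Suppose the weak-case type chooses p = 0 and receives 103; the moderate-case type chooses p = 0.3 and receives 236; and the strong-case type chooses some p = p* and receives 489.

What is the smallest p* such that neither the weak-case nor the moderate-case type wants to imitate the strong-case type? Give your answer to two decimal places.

Moderate-case type (on-path payoff 236 − 44×0.3 = 222.8) won't mimic when 222.8 ≥ 489 − 44·p*, i.e. p* ≥ 6.05.
Weak-case type (on-path payoff 103) won't mimic when 103 ≥ 489 − 60·p*, i.e. p* ≥ 6.43.
Both must hold, so p* = max(6.43, 6.05) = 6.43. The weak-case type's constraint binds.

6.43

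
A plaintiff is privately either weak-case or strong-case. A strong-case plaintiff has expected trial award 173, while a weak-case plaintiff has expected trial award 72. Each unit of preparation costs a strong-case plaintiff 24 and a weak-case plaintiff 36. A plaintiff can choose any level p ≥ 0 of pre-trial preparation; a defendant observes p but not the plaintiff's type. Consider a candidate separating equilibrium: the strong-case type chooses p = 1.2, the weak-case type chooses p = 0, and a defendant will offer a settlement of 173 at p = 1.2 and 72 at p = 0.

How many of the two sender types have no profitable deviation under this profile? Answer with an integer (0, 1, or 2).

Strong-case type: signal → 173 − 24 × 1.2 = 144.2; deviate to 0 → 72. IC holds (144.2 ≥ 72).
Weak-case type: stay at 0 → 72; mimic → 173 − 36 × 1.2 = 129.8. IC fails (72 < 129.8).
1 of 2 constraints hold, so this profile is not an equilibrium.

1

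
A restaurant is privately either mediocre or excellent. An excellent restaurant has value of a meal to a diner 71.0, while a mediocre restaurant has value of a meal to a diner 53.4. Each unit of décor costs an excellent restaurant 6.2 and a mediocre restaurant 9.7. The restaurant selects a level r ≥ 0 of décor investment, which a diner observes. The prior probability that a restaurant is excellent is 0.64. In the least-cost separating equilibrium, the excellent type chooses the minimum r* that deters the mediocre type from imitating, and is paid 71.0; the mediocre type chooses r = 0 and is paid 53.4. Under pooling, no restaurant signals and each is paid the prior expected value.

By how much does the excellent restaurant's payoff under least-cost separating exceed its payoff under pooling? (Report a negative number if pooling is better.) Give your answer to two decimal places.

Least-cost separating signal: r* solves 53.4 = 71.0 − 9.7·r*, so r* = (71.0 − 53.4)/9.7 ≈ 1.8144.
Excellent type's separating payoff: 71.0 − 6.2 × r* = 71.0 − 6.2 × (71.0 − 53.4)/9.7 = 71.0 − 109.12/9.7 ≈ 59.7505.
Pooling payoff: 0.64 × 71.0 + 0.36 × 53.4 = 64.664.
Difference: 59.7505 − 64.664 = -4.9135, i.e. -4.91 to two decimal places.
The excellent type would prefer the pooling outcome.

-4.91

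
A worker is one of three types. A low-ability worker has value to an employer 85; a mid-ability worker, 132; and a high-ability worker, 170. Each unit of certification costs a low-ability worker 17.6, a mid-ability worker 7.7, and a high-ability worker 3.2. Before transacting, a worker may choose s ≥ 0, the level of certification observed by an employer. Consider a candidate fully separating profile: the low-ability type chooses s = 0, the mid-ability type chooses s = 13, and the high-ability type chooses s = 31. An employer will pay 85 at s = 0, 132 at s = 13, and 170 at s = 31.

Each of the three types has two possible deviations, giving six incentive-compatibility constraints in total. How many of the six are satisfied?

3

Low-ability (own payoff 85): to s=13 gives 132 − 17.6×13 = -96.8 → no gain ✓; to s=31 gives 170 − 17.6×31 = -375.6 → no gain ✓.
Mid-ability (own payoff 132 − 7.7×13 = 31.9): to s=0 gives 85 → profitable ✗; to s=31 gives 170 − 7.7×31 = -68.7 → no gain ✓.
High-ability (own payoff 170 − 3.2×31 = 70.8): to s=0 gives 85 → profitable ✗; to s=13 gives 132 − 3.2×13 = 90.4 → profitable ✗.
3 of the 6 constraints hold; not an equilibrium.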